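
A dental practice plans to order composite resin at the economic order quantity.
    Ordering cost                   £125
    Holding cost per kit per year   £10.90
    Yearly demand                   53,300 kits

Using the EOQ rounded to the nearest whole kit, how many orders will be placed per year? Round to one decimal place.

EOQ = √(2DS/H) = √(2 × 53,300 × 125 / 10.9)
    = √(1,222,477.06) ≈ 1,105.66 → Q = 1,106
N = D/Q = 53,300/1,106 ≈ 48.192 orders/yr

48.2 orders per year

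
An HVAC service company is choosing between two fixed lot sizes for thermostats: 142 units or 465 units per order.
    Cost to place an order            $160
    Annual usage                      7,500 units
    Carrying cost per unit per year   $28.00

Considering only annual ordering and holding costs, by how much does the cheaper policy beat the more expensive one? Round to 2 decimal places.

$1,348.06

TC(Q) = (D/Q)S + (Q/2)H
TC(142) = (7,500/142)×160 + (142/2)×28 = $10,438.70
TC(465) = (7,500/465)×160 + (465/2)×28 = $9,090.65
Lots of 465 are cheaper by $1,348.06.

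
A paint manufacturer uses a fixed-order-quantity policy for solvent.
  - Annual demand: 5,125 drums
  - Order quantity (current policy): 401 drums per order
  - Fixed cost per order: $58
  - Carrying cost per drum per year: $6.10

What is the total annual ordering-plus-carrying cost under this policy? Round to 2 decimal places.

$1,964.32

Annual ordering cost = (D/Q)·S = (5,125/401) × 58 = $741.27
Annual holding cost  = (Q/2)·H = (401/2) × 6.1 = $1,223.05
Total = $741.27 + $1,223.05 = $1,964.32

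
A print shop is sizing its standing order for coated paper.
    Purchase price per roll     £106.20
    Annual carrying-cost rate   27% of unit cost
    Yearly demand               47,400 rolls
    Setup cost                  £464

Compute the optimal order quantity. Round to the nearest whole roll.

1,239 rolls

H = i·C = 0.27 × £106.2 = £28.6740 per roll-year
Optimal lot size Q* = (2 × 47,400 × £464 / £28.674)^½ ≈ 1,238.57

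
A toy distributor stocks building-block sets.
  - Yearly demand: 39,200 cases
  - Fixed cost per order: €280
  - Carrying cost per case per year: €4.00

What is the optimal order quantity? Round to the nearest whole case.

EOQ = √(2DS/H) = √(2 × 39,200 × 280 / 4)
    = √(5,488,000.00) ≈ 2,342.65

2,343 cases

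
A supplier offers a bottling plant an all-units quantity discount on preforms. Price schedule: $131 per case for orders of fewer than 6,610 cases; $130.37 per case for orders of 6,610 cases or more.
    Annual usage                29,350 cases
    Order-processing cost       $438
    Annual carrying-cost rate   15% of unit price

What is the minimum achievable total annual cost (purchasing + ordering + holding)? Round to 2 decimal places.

H₁ = 15%×$131 = $19.6500;  H₂ = 15%×$130.37 = $19.5555
EOQ₁ = √(2×29,350×438/19.6500) = 1,143.87  (< 6,610, feasible at tier 1)
EOQ₂ = √(2×29,350×438/19.5555) = 1,146.63  (< 6,610 → use Q = 6,610 at tier-2 price)
TC(tier 1 (EOQ₁), Q≈1,143.9) = $3,867,326.95
TC(tier 2, Q≈6,610.0) = $3,892,935.25
Minimum at tier 1 (EOQ₁): $3,867,326.95

$3,867,326.95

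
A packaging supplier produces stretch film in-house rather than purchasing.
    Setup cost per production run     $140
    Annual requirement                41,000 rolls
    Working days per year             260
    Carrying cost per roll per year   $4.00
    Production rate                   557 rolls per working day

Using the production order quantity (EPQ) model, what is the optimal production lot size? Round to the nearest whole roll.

Daily demand d = 41,000/260 = 157.692; p = 557; 1 − d/p = 0.71689
EPQ = √(2DS / (H(1 − d/p)))
    = √(2 × 41,000 × 140 / (4 × 0.71689)) ≈ 2,000.85

2,001 rolls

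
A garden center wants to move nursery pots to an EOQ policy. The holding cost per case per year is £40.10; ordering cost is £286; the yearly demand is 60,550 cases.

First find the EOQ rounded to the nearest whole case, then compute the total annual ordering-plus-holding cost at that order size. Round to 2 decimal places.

2DS/H = 2·60,550·286/40.1 = 863,705.74
EOQ = √863,705.74 ≈ 929.36 → Q = 929 cases
Ordering: D/Q × S = 60,550/929 × £286 = £18,640.80
Holding:  Q/2 × H = 929/2 × £40.1 = £18,626.45
Total = £18,640.80 + £18,626.45 = £37,267.25

£37,267.25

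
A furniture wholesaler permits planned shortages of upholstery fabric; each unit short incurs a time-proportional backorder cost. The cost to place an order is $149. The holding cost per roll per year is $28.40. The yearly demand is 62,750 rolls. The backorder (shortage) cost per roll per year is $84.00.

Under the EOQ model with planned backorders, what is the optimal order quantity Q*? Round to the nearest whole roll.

939 rolls

Basic EOQ = √(2·62,750·149/28.4) = 811.439
Backorder adjustment √((H+b)/b) = √((28.4+84)/84) = 1.1568
Q* = 811.439 × 1.1568 ≈ 938.64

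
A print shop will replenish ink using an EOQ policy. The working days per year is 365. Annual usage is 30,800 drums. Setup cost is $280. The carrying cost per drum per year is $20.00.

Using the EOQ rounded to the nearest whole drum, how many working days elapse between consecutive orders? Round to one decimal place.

2DS/H = 2·30,800·280/20 = 862,400.00
EOQ = √862,400.00 ≈ 928.65 → Q = 929 drums
Days between orders = 365 / (D/Q) = 365 / 33.154 ≈ 11.009

11.0 days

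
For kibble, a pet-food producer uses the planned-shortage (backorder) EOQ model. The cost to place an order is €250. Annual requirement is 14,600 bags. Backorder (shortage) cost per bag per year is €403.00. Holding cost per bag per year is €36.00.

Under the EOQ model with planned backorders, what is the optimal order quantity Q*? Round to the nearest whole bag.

470 bags

Q* = √(2DS/H) · √((H + b)/b)
   = √(2 × 14,600 × 250 / 36) · √((36 + 403) / 403)
   = 450.309 × 1.0437 ≈ 469.99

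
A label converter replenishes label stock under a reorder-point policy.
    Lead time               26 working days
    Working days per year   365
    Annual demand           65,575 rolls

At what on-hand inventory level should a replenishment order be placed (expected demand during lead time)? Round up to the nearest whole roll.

4,672 rolls

Daily demand d = 65,575 / 365 = 179.658 rolls/day
Demand during lead time = 179.658 × 26 = 4,671.10
Reorder point = 4,671.10 → round up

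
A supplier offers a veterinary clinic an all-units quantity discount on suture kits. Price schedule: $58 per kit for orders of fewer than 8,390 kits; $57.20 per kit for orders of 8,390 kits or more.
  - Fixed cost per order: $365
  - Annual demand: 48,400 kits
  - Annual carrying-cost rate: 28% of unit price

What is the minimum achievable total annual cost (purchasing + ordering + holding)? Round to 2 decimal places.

H₁ = 28%×$58 = $16.2400;  H₂ = 28%×$57.20 = $16.0160
EOQ₁ = √(2×48,400×365/16.2400) = 1,475.00  (< 8,390, feasible at tier 1)
EOQ₂ = √(2×48,400×365/16.0160) = 1,485.28  (< 8,390 → use Q = 8,390 at tier-2 price)
TC(tier 1 (EOQ₁), Q≈1,475.0) = $2,831,153.95
TC(tier 2, Q≈8,390.0) = $2,837,772.72
Minimum at tier 1 (EOQ₁): $2,831,153.95

$2,831,153.95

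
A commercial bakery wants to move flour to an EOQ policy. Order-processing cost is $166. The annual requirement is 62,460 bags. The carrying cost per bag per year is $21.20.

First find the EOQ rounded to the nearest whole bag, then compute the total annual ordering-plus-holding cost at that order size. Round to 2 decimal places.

$20,967.08

EOQ = √(2DS/H) = √(2 × 62,460 × 166 / 21.2)
    = √(978,147.17) ≈ 989.01 → Q = 989 bags
Annual ordering cost = (D/Q)·S = (62,460/989) × 166 = $10,483.68
Annual holding cost  = (Q/2)·H = (989/2) × 21.2 = $10,483.40
Total = $10,483.68 + $10,483.40 = $20,967.08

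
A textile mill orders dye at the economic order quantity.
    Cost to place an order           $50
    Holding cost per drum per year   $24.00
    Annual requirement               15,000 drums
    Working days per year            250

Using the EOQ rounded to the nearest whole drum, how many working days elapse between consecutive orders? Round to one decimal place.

Optimal lot size Q* = (2 × 15,000 × $50 / $24)^½ ≈ 250.00 → Q = 250 drums
T = Q/D × 250 days = 250/15,000 × 250 = 4.167 days

4.2 days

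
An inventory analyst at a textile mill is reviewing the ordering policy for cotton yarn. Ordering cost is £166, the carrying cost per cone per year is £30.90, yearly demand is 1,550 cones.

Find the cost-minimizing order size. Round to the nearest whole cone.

129 cones

2DS/H = 2·1,550·166/30.9 = 16,653.72
EOQ = √16,653.72 ≈ 129.05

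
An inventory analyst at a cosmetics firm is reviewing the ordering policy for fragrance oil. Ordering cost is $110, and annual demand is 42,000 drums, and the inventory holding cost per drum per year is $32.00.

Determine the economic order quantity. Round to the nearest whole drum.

537 drums

2DS/H = 2·42,000·110/32 = 288,750.00
EOQ = √288,750.00 ≈ 537.35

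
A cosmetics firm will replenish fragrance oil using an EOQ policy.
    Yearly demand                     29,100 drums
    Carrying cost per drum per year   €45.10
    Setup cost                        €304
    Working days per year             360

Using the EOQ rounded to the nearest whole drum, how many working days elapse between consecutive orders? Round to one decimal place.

7.7 days

Optimal lot size Q* = (2 × 29,100 × €304 / €45.1)^½ ≈ 626.34 → Q = 626 drums
Days between orders = 360 / (D/Q) = 360 / 46.486 ≈ 7.744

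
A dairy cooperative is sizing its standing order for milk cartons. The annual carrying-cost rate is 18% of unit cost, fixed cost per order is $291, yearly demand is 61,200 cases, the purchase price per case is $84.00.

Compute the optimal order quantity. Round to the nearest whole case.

1,535 cases

H = i·C = 0.18 × $84 = $15.1200 per case-year
2DS/H = 2·61,200·291/15.12 = 2,355,714.29
EOQ = √2,355,714.29 ≈ 1,534.83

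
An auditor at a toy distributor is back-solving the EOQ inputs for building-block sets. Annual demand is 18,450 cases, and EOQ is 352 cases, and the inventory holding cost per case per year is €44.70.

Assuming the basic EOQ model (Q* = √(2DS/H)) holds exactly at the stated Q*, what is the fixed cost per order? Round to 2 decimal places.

Since Q* = (2DS/H)^½, squaring gives Q*²·H = 2DS.
S = Q²H / (2D) = 352² × 44.7 / (2 × 18,450) = 150.0951

€150.10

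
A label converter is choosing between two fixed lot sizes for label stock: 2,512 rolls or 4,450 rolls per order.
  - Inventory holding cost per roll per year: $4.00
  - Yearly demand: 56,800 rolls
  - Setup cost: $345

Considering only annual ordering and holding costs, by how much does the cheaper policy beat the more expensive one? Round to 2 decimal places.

For each Q, cost = (D/Q)·S + (Q/2)·H.
TC(2,512) = (56,800/2,512)×345 + (2,512/2)×4 = $12,824.96
TC(4,450) = (56,800/4,450)×345 + (4,450/2)×4 = $13,303.60
Cheaper: Q = 2,512.  Difference = $478.64

$478.64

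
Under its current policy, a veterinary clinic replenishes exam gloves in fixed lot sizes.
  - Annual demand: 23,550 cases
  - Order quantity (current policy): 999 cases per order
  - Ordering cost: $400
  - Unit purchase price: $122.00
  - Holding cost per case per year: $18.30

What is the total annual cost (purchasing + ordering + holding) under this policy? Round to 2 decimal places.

Ordering: D/Q × S = 23,550/999 × $400 = $9,429.43
Holding:  Q/2 × H = 999/2 × $18.3 = $9,140.85
Purchase cost = D·C = 23,550 × 122 = $2,873,100.00
Total = $9,429.43 + $9,140.85 + $2,873,100.00 = $2,891,670.28

$2,891,670.28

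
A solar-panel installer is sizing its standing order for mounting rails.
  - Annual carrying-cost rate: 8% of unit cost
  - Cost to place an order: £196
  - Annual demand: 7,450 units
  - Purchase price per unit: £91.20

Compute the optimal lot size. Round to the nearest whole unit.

Carrying cost H = £91.2 × 8% = £7.2960/unit/yr
2DS/H = 2·7,450·196/7.296 = 400,274.12
EOQ = √400,274.12 ≈ 632.67

633 units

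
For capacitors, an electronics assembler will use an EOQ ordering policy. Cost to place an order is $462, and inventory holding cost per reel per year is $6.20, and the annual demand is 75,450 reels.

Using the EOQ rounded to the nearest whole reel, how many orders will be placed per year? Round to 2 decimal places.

2DS/H = 2·75,450·462/6.2 = 11,244,483.87
EOQ = √11,244,483.87 ≈ 3,353.28 → Q = 3,353
N = D/Q = 75,450/3,353 ≈ 22.502 orders/yr

22.50 orders per year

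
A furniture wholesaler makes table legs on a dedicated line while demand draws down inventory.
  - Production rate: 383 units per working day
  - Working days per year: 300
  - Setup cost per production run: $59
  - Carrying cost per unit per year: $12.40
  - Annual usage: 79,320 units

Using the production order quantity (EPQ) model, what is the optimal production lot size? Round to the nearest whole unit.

1,561 units

d = 79,320/300 = 264.4000 units/day;  effective holding cost H(1 − d/p) = 12.4·(1 − 264.4000/383) = 3.83979
Q* = √(2DS / H_eff) = √(2·79,320·59 / 3.83979) ≈ 1,561.27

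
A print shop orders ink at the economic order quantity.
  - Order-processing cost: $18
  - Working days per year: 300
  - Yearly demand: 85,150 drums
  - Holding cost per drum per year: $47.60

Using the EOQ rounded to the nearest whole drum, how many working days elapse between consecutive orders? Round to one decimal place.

EOQ = √(2DS/H) = √(2 × 85,150 × 18 / 47.6)
    = √(64,399.16) ≈ 253.77 → Q = 254 drums
Cycle time = (working days × Q)/D = (300 × 254) / 85,150 = 0.895 days

0.9 days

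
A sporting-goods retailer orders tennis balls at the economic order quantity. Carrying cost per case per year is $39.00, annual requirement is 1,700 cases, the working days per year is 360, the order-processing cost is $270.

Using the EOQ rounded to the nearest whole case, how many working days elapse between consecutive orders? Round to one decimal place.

Q* = √(2·D·S / H) = √(2·1,700·270 / 39) = √23,538.5 ≈ 153.42 → Q = 153 cases
T = Q/D × 360 days = 153/1,700 × 360 = 32.400 days

32.4 days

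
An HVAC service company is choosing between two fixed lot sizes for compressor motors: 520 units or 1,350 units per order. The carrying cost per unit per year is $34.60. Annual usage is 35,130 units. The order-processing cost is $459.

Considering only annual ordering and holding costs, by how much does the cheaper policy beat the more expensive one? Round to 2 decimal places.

$4,705.78

For each Q, cost = (D/Q)·S + (Q/2)·H.
TC(520) = (35,130/520)×459 + (520/2)×34.6 = $40,004.98
TC(1,350) = (35,130/1,350)×459 + (1,350/2)×34.6 = $35,299.20
|ΔTC| = |$40,004.98 − $35,299.20| = $4,705.78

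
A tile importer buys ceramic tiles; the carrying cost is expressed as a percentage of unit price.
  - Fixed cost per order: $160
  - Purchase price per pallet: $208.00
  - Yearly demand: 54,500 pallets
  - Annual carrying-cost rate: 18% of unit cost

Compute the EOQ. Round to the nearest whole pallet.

H = i·C = 0.18 × $208 = $37.4400 per pallet-year
EOQ = √(2DS/H) = √(2 × 54,500 × 160 / 37.44)
    = √(465,811.97) ≈ 682.50

683 pallets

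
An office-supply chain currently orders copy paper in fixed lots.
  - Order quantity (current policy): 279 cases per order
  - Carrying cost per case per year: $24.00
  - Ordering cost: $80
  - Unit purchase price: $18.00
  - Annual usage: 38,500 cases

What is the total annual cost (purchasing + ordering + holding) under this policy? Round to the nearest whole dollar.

$707,387

Annual ordering cost = (D/Q)·S = (38,500/279) × 80 = $11,039.43
Annual holding cost  = (Q/2)·H = (279/2) × 24 = $3,348.00
Purchase cost = D·C = 38,500 × 18 = $693,000.00
Total = $11,039.43 + $3,348.00 + $693,000.00 = $707,387.43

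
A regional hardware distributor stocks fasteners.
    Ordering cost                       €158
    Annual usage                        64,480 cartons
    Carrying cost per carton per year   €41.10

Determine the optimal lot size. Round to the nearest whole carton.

704 cartons

2DS/H = 2·64,480·158/41.1 = 495,758.64
EOQ = √495,758.64 ≈ 704.10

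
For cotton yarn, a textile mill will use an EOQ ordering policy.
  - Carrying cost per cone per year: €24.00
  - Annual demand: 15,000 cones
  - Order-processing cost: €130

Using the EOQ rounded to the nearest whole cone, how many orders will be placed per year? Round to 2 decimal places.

2DS/H = 2·15,000·130/24 = 162,500.00
EOQ = √162,500.00 ≈ 403.11 → Q = 403
N = D/Q = 15,000/403 ≈ 37.221 orders/yr

37.22 orders per year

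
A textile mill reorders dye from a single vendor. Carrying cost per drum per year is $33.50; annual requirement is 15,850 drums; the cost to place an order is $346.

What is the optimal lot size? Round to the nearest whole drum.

572 drums

Optimal lot size Q* = (2 × 15,850 × $346 / $33.5)^½ ≈ 572.20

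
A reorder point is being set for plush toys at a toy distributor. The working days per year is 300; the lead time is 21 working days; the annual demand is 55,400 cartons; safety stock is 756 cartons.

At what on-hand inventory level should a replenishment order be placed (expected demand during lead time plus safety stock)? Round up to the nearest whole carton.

4,634 cartons

Daily demand d = 55,400 / 300 = 184.667 cartons/day
Demand during lead time = 184.667 × 21 = 3,878.00
Reorder point = 3,878.00 + 756 = 4,634.00 → round up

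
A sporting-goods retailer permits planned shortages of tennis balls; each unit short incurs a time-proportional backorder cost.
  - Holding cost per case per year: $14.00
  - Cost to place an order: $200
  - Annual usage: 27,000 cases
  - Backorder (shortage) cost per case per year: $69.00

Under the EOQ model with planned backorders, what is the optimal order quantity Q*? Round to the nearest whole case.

963 cases

Q* = √(2DS/H) · √((H + b)/b)
   = √(2 × 27,000 × 200 / 14) · √((14 + 69) / 69)
   = 878.310 × 1.0968 ≈ 963.30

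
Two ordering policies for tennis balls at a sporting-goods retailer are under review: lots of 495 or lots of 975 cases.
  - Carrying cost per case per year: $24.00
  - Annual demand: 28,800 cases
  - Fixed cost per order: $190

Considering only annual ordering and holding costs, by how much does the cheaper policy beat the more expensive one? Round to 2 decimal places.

For each Q, cost = (D/Q)·S + (Q/2)·H.
TC(495) = (28,800/495)×190 + (495/2)×24 = $16,994.55
TC(975) = (28,800/975)×190 + (975/2)×24 = $17,312.31
|ΔTC| = |$16,994.55 − $17,312.31| = $317.76

$317.76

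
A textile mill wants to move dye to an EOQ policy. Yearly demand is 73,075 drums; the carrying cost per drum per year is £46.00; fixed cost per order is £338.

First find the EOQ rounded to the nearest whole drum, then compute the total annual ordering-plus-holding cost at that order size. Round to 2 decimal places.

£47,669.07

EOQ = √(2DS/H) = √(2 × 73,075 × 338 / 46)
    = √(1,073,884.78) ≈ 1,036.28 → Q = 1,036 drums
Ordering: D/Q × S = 73,075/1,036 × £338 = £23,841.07
Holding:  Q/2 × H = 1,036/2 × £46 = £23,828.00
Total = £23,841.07 + £23,828.00 = £47,669.07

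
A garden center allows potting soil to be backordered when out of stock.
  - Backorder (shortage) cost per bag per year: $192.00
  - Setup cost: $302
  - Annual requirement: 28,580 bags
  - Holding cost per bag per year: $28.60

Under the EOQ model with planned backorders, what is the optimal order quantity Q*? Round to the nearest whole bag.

Basic EOQ = √(2·28,580·302/28.6) = 776.903
Backorder adjustment √((H+b)/b) = √((28.6+192)/192) = 1.0719
Q* = 776.903 × 1.0719 ≈ 832.76

833 bags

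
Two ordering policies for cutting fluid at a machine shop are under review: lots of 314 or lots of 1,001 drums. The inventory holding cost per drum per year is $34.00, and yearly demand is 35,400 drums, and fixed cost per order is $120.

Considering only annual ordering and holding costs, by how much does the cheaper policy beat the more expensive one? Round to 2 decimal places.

$2,394.09

For each Q, cost = (D/Q)·S + (Q/2)·H.
TC(314) = (35,400/314)×120 + (314/2)×34 = $18,866.66
TC(1,001) = (35,400/1,001)×120 + (1,001/2)×34 = $21,260.76
|ΔTC| = |$18,866.66 − $21,260.76| = $2,394.09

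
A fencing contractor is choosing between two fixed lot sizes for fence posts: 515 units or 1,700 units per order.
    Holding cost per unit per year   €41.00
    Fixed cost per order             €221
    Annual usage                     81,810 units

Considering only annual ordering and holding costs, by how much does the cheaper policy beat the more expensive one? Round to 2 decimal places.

For each Q, cost = (D/Q)·S + (Q/2)·H.
TC(515) = (81,810/515)×221 + (515/2)×41 = €45,664.32
TC(1,700) = (81,810/1,700)×221 + (1,700/2)×41 = €45,485.30
Lots of 1,700 are cheaper by €179.02.

€179.02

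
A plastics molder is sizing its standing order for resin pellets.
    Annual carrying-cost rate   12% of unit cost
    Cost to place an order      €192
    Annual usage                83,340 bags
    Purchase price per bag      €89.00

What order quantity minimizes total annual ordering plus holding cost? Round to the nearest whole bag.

Holding cost per bag per year: H = 12% × €89 = €10.6800
Optimal lot size Q* = (2 × 83,340 × €192 / €10.68)^½ ≈ 1,731.04

1,731 bags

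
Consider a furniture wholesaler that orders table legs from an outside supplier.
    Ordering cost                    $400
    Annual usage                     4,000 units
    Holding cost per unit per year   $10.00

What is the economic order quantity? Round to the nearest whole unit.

EOQ = √(2DS/H) = √(2 × 4,000 × 400 / 10)
    = √(320,000.00) ≈ 565.69

566 units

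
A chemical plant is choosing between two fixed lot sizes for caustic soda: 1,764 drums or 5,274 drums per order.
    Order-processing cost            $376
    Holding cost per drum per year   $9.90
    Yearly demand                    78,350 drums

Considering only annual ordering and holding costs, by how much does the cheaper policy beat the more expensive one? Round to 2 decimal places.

$6,259.86

TC(Q) = (D/Q)S + (Q/2)H
TC(1,764) = (78,350/1,764)×376 + (1,764/2)×9.9 = $25,432.25
TC(5,274) = (78,350/5,274)×376 + (5,274/2)×9.9 = $31,692.12
Cheaper: Q = 1,764.  Difference = $6,259.86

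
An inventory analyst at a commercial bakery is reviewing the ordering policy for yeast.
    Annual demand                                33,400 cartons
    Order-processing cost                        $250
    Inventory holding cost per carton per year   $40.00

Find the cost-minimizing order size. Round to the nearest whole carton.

EOQ = √(2DS/H) = √(2 × 33,400 × 250 / 40)
    = √(417,500.00) ≈ 646.14

646 cartons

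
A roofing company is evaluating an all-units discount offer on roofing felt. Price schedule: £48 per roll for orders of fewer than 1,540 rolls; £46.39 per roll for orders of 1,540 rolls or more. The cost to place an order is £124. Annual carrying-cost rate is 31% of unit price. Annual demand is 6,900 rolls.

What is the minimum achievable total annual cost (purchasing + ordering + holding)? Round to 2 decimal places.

£331,719.88

H₁ = 31%×£48 = £14.8800;  H₂ = 31%×£46.39 = £14.3809
EOQ₁ = √(2×6,900×124/14.8800) = 339.12  (< 1,540, feasible at tier 1)
EOQ₂ = √(2×6,900×124/14.3809) = 344.95  (< 1,540 → use Q = 1,540 at tier-2 price)
TC(tier 1 (EOQ₁), Q≈339.1) = £336,246.05
TC(tier 2, Q≈1,540.0) = £331,719.88
Minimum at tier 2: £331,719.88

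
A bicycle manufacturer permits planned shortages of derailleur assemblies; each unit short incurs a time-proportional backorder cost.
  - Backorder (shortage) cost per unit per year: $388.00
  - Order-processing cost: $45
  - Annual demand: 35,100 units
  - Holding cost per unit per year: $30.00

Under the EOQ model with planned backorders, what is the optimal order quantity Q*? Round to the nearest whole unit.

Q* = √(2DS/H) · √((H + b)/b)
   = √(2 × 35,100 × 45 / 30) · √((30 + 388) / 388)
   = 324.500 × 1.0379 ≈ 336.81

337 units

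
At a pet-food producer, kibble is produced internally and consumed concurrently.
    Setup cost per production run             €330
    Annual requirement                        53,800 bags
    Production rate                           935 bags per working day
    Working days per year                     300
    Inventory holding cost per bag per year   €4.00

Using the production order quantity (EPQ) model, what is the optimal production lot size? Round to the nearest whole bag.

3,314 bags

Daily demand d = 53,800/300 = 179.333; p = 935; 1 − d/p = 0.80820
EPQ = √(2DS / (H(1 − d/p)))
    = √(2 × 53,800 × 330 / (4 × 0.80820)) ≈ 3,314.16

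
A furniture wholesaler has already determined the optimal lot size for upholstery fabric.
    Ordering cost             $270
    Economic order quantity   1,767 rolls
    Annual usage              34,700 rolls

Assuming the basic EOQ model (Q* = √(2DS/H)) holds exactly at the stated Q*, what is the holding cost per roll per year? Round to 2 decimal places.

$6.00

Since Q* = (2DS/H)^½, squaring gives Q*²·H = 2DS.
H = 2DS / Q² = 2 × 34,700 × 270 / 1,767² = 6.0014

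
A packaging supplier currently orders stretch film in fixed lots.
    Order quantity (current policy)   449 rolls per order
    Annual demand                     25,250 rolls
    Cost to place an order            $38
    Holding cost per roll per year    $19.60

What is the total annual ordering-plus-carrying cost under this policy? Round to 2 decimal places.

Orders/yr = 25,250/449 = 56.236; ordering cost = 56.236 × $38 = $2,136.97
Average inventory = 449/2 = 224.5; holding cost = 224.5 × $19.6 = $4,400.20
Total = $2,136.97 + $4,400.20 = $6,537.17

$6,537.17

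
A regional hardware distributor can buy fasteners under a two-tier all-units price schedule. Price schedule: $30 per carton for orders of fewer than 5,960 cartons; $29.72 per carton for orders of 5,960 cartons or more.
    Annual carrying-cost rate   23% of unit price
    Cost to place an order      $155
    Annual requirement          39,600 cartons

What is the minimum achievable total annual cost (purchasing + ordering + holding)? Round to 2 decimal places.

H₁ = 23%×$30 = $6.9000;  H₂ = 23%×$29.72 = $6.8356
EOQ₁ = √(2×39,600×155/6.9000) = 1,333.84  (< 5,960, feasible at tier 1)
EOQ₂ = √(2×39,600×155/6.8356) = 1,340.11  (< 5,960 → use Q = 5,960 at tier-2 price)
TC(tier 1 (EOQ₁), Q≈1,333.8) = $1,197,203.50
TC(tier 2, Q≈5,960.0) = $1,198,311.95
Minimum at tier 1 (EOQ₁): $1,197,203.50

$1,197,203.50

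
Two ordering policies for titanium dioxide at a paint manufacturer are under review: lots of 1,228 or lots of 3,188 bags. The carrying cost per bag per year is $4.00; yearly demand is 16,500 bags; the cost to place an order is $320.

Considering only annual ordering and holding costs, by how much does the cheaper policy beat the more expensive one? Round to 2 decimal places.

$1,276.54

Annual cost at Q: ordering D·S/Q plus holding Q·H/2.
TC(1,228) = (16,500/1,228)×320 + (1,228/2)×4 = $6,755.67
TC(3,188) = (16,500/3,188)×320 + (3,188/2)×4 = $8,032.21
Cheaper: Q = 1,228.  Difference = $1,276.54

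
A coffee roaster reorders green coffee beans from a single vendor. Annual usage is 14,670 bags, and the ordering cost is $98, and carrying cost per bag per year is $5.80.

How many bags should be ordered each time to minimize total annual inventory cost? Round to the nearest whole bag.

2DS/H = 2·14,670·98/5.8 = 495,744.83
EOQ = √495,744.83 ≈ 704.09

704 bags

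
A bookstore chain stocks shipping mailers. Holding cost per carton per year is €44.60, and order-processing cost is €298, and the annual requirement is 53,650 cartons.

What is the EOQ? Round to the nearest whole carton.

2DS/H = 2·53,650·298/44.6 = 716,937.22
EOQ = √716,937.22 ≈ 846.72

847 cartons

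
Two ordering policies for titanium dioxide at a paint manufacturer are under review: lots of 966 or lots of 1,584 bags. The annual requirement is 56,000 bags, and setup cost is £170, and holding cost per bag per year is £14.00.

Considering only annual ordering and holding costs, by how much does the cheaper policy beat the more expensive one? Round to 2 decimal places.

Annual cost at Q: ordering D·S/Q plus holding Q·H/2.
TC(966) = (56,000/966)×170 + (966/2)×14 = £16,617.07
TC(1,584) = (56,000/1,584)×170 + (1,584/2)×14 = £17,098.10
Lots of 966 are cheaper by £481.03.

£481.03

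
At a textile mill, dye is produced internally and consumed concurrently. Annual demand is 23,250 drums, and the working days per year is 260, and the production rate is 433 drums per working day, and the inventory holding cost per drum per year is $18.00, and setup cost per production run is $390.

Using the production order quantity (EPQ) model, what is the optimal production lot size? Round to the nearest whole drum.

1,127 drums

Daily demand d = 23,250/260 = 89.423; p = 433; 1 − d/p = 0.79348
EPQ = √(2DS / (H(1 − d/p)))
    = √(2 × 23,250 × 390 / (18 × 0.79348)) ≈ 1,126.82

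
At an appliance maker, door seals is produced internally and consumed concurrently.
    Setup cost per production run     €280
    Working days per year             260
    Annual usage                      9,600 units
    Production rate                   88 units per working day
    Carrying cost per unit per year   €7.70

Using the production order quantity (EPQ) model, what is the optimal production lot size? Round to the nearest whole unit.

Daily demand d = 9,600/260 = 36.923; p = 88; 1 − d/p = 0.58042
EPQ = √(2DS / (H(1 − d/p)))
    = √(2 × 9,600 × 280 / (7.7 × 0.58042)) ≈ 1,096.76

1,097 units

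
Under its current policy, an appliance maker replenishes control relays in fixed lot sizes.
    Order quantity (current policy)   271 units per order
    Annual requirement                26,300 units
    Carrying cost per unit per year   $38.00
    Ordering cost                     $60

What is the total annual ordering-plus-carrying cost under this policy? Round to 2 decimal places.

$10,971.88

Orders/yr = 26,300/271 = 97.048; ordering cost = 97.048 × $60 = $5,822.88
Average inventory = 271/2 = 135.5; holding cost = 135.5 × $38 = $5,149.00
Total = $5,822.88 + $5,149.00 = $10,971.88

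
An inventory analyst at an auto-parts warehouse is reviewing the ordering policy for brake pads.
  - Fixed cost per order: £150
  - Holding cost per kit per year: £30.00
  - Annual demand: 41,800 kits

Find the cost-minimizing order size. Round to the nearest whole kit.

EOQ = √(2DS/H) = √(2 × 41,800 × 150 / 30)
    = √(418,000.00) ≈ 646.53

647 kits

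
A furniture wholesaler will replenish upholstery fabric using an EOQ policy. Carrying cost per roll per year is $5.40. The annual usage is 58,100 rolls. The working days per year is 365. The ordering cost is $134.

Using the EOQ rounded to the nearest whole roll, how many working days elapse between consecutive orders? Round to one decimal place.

10.7 days

Q* = √(2·D·S / H) = √(2·58,100·134 / 5.4) = √2,883,481.5 ≈ 1,698.08 → Q = 1,698 rolls
Cycle time = (working days × Q)/D = (365 × 1,698) / 58,100 = 10.667 days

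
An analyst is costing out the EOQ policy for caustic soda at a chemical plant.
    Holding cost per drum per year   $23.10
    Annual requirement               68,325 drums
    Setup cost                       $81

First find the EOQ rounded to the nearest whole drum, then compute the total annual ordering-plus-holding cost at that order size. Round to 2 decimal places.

2DS/H = 2·68,325·81/23.1 = 479,162.34
EOQ = √479,162.34 ≈ 692.22 → Q = 692 drums
Annual ordering cost = (D/Q)·S = (68,325/692) × 81 = $7,997.58
Annual holding cost  = (Q/2)·H = (692/2) × 23.1 = $7,992.60
Total = $7,997.58 + $7,992.60 = $15,990.18

$15,990.18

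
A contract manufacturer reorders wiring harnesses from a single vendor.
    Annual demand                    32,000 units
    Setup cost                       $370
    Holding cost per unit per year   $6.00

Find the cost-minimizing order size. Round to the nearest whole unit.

1,987 units

Q* = √(2·D·S / H) = √(2·32,000·370 / 6) = √3,946,666.7 ≈ 1,986.62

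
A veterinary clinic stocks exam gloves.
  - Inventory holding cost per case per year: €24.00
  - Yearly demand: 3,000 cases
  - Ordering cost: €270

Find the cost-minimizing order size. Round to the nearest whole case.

2DS/H = 2·3,000·270/24 = 67,500.00
EOQ = √67,500.00 ≈ 259.81

260 cases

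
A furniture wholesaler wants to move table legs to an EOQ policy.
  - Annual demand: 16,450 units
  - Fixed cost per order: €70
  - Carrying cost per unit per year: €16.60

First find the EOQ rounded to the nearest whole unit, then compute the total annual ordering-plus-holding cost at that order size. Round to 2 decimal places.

Optimal lot size Q* = (2 × 16,450 × €70 / €16.6)^½ ≈ 372.47 → Q = 372 units
Orders/yr = 16,450/372 = 44.220; ordering cost = 44.220 × €70 = €3,095.43
Average inventory = 372/2 = 186; holding cost = 186 × €16.6 = €3,087.60
Total = €3,095.43 + €3,087.60 = €6,183.03

€6,183.03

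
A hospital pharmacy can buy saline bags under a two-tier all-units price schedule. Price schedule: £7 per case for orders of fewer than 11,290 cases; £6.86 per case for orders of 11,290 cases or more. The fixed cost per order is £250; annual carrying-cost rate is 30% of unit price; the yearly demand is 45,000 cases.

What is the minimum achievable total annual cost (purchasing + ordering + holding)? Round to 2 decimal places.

H₁ = 30%×£7 = £2.1000;  H₂ = 30%×£6.86 = £2.0580
EOQ₁ = √(2×45,000×250/2.1000) = 3,273.27  (< 11,290, feasible at tier 1)
EOQ₂ = √(2×45,000×250/2.0580) = 3,306.50  (< 11,290 → use Q = 11,290 at tier-2 price)
TC(tier 1 (EOQ₁), Q≈3,273.3) = £321,873.86
TC(tier 2, Q≈11,290.0) = £321,313.87
Minimum at tier 2: £321,313.87

£321,313.87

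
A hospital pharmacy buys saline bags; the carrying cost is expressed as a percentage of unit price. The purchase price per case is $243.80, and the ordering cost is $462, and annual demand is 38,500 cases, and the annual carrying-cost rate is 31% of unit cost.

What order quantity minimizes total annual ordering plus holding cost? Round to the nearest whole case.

686 cases

Carrying cost H = $243.8 × 31% = $75.5780/case/yr
2DS/H = 2·38,500·462/75.578 = 470,692.53
EOQ = √470,692.53 ≈ 686.07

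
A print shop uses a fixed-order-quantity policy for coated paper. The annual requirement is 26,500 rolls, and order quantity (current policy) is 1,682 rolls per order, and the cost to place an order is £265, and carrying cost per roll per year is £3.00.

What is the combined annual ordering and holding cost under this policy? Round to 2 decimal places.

£6,698.09

Annual ordering cost = (D/Q)·S = (26,500/1,682) × 265 = £4,175.09
Annual holding cost  = (Q/2)·H = (1,682/2) × 3 = £2,523.00
Total = £4,175.09 + £2,523.00 = £6,698.09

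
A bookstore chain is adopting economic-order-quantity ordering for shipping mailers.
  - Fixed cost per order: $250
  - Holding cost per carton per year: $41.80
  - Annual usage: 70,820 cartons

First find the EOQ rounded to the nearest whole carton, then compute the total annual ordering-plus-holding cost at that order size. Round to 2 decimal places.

$38,472.57

2DS/H = 2·70,820·250/41.8 = 847,129.19
EOQ = √847,129.19 ≈ 920.40 → Q = 920 cartons
Annual ordering cost = (D/Q)·S = (70,820/920) × 250 = $19,244.57
Annual holding cost  = (Q/2)·H = (920/2) × 41.8 = $19,228.00
Total = $19,244.57 + $19,228.00 = $38,472.57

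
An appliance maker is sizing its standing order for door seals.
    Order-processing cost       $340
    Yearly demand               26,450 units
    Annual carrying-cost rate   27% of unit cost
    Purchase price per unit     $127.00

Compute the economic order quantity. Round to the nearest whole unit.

724 units

Carrying cost H = $127 × 27% = $34.2900/unit/yr
2DS/H = 2·26,450·340/34.29 = 524,526.10
EOQ = √524,526.10 ≈ 724.24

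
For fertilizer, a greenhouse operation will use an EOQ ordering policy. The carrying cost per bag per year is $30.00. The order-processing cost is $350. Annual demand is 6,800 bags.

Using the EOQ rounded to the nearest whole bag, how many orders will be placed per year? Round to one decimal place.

17.1 orders per year

2DS/H = 2·6,800·350/30 = 158,666.67
EOQ = √158,666.67 ≈ 398.33 → Q = 398
N = D/Q = 6,800/398 ≈ 17.085 orders/yr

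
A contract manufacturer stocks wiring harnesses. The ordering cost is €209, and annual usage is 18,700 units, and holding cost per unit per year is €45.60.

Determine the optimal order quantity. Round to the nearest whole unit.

2DS/H = 2·18,700·209/45.6 = 171,416.67
EOQ = √171,416.67 ≈ 414.02

414 units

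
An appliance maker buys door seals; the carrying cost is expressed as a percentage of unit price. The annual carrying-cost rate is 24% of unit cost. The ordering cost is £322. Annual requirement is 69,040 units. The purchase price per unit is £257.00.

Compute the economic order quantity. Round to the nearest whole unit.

849 units

Holding cost per unit per year: H = 24% × £257 = £61.6800
2DS/H = 2·69,040·322/61.68 = 720,845.65
EOQ = √720,845.65 ≈ 849.03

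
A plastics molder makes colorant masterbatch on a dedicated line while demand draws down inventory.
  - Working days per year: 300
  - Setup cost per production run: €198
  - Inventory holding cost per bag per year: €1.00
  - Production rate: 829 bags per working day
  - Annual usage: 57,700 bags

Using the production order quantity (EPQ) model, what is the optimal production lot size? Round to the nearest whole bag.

d = 57,700/300 = 192.3333 bags/day;  effective holding cost H(1 − d/p) = 1·(1 − 192.3333/829) = 0.76799
Q* = √(2DS / H_eff) = √(2·57,700·198 / 0.76799) ≈ 5,454.52

5,455 bags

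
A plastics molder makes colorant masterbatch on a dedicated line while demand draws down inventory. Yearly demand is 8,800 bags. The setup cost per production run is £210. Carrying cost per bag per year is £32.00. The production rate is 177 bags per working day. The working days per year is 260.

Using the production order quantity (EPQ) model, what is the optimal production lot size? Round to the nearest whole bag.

d = 8,800/260 = 33.8462 bags/day;  effective holding cost H(1 − d/p) = 32·(1 − 33.8462/177) = 25.88092
Q* = √(2DS / H_eff) = √(2·8,800·210 / 25.88092) ≈ 377.90

378 bags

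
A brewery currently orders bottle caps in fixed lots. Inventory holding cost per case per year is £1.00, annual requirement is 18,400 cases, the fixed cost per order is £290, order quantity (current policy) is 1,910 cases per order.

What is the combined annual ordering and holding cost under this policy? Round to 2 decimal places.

£3,748.72

Ordering: D/Q × S = 18,400/1,910 × £290 = £2,793.72
Holding:  Q/2 × H = 1,910/2 × £1 = £955.00
Total = £2,793.72 + £955.00 = £3,748.72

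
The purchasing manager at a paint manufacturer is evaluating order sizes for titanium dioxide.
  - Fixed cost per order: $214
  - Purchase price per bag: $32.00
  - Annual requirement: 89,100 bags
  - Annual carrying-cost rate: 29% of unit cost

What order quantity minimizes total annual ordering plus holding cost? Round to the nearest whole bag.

Holding cost per bag per year: H = 29% × $32 = $9.2800
Optimal lot size Q* = (2 × 89,100 × $214 / $9.28)^½ ≈ 2,027.15

2,027 bags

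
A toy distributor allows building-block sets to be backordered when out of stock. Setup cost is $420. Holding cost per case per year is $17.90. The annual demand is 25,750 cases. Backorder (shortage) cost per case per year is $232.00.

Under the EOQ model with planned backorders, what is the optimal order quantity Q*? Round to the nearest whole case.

1,141 cases

Basic EOQ = √(2·25,750·420/17.9) = 1,099.263
Backorder adjustment √((H+b)/b) = √((17.9+232)/232) = 1.0379
Q* = 1,099.263 × 1.0379 ≈ 1,140.88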